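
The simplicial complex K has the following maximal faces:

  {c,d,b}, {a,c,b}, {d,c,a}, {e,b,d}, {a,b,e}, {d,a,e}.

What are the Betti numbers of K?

b_0 = 1, b_1 = 0, b_2 = 1.

Take the total order a < b < c < d < e on the vertex set. Then K (dimension 2) consists of the simplices:

  0-simplices (5): a, b, c, d, e
  1-simplices (9): ab, ac, ad, ae, bc, bd, be, cd, de
  2-simplices (6): abc, abe, acd, ade, bcd, bde

so the chain groups are C_0 ≅ Z^5, C_1 ≅ Z^9, C_2 ≅ Z^6.

The boundary map ∂_1: C_1 → C_0 maps an edge to its endpoints' difference, ∂[p,q] = q − p. For instance
  ∂ac = c − a.
As a 5×9 matrix over Z this has rank 4, with invariant factors (1,1,1,1).

∂_2: C_2 → C_1 acts by ∂[p,q,r] = [q,r] − [p,r] + [p,q]. For instance
  ∂abe = be − ae + ab,
  ∂bde = de − be + bd.
The resulting 9×6 matrix has rank 5, and its Smith normal form has invariant factors (1,1,1,1,1).

Now H_k = ker ∂_k / im ∂_{k+1}, so:

  H_0: rank C_0 − rank ∂_1 = 5 − 4 = 1, and the invariant factors of ∂_1 are all 1, so H_0 = Z.
  H_1: rank ker ∂_1 − rank ∂_2 = (9 − 4) − 5 = 0, and the invariant factors of ∂_2 are all 1, so H_1 = 0.
  H_2: rank ker ∂_2 − rank ∂_3 = (6 − 5) − 0 = 1, and there is no ∂_3, so H_2 = Z.

(K is a triangulation of the 2-sphere S^2.)

Hence the Betti numbers are b_0 = 1, b_1 = 0, b_2 = 1.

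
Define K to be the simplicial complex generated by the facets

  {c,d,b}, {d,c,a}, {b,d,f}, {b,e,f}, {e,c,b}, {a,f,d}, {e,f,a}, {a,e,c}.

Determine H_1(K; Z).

H_1 ≅ 0.

Fix the vertex order a < b < c < d < e < f and write every simplex with vertices in increasing order. Then dim K = 2 and the simplices of K are:

  0-simplices (6): a, b, c, d, e, f
  1-simplices (12): ac, ad, ae, af, bc, bd, be, bf, cd, ce, df, ef
  2-simplices (8): acd, ace, adf, aef, bcd, bce, bdf, bef

so the chain groups are C_0 ≅ Z^6, C_1 ≅ Z^12, C_2 ≅ Z^8.

Boundary ∂_1: C_1 → C_0 maps an edge to its endpoints' difference, ∂[p,q] = q − p.
The 6×12 boundary matrix has rank 5 and Smith normal form diag(1,1,1,1,1).

The boundary map ∂_2: C_2 → C_1 acts by ∂[p,q,r] = [q,r] − [p,r] + [p,q]. For instance
  ∂bcd = cd − bd + bc,
  ∂acd = cd − ad + ac.
The 12×8 boundary matrix has rank 7 and Smith normal form diag(1,1,1,1,1,1,1).

Computing H_k = (kernel of ∂_k) / (image of ∂_{k+1}):

  H_1: rank ker ∂_1 − rank ∂_2 = (12 − 5) − 7 = 0, and the invariant factors of ∂_2 are all 1, so H_1 ≅ 0.

(K is a triangulation of the 2-sphere S^2.)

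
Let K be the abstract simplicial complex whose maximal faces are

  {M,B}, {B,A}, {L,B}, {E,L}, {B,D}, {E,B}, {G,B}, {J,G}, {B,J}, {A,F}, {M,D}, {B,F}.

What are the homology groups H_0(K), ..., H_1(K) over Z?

K has 9 vertices, 12 edges.
rank ∂_0 = 0, rank ∂_1 = 8 ⇒ b_0 = 9 − 0 − 8 = 1; all invariant factors of ∂_1 are 1 so no torsion. So H_0 ≅ Z.
rank ∂_1 = 8, rank ∂_2 = 0 ⇒ b_1 = 12 − 8 − 0 = 4. So H_1 ≅ Z^4.

H_0 ≅ Z,  H_1 ≅ Z^4.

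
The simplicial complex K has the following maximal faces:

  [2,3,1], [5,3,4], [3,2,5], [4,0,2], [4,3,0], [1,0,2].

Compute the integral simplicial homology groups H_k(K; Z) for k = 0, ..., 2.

H_0 ≅ Z,  H_1 ≅ Z,  H_2 = 0.

K has 6 vertices, 12 edges, 6 triangles.
rank ∂_0 = 0, rank ∂_1 = 5 ⇒ b_0 = 6 − 0 − 5 = 1; all invariant factors of ∂_1 are 1 so no torsion. So H_0 = Z.
rank ∂_1 = 5, rank ∂_2 = 6 ⇒ b_1 = 12 − 5 − 6 = 1; all invariant factors of ∂_2 are 1 so no torsion. So H_1 = Z.
rank ∂_2 = 6, rank ∂_3 = 0 ⇒ b_2 = 6 − 6 − 0 = 0. So H_2 = 0.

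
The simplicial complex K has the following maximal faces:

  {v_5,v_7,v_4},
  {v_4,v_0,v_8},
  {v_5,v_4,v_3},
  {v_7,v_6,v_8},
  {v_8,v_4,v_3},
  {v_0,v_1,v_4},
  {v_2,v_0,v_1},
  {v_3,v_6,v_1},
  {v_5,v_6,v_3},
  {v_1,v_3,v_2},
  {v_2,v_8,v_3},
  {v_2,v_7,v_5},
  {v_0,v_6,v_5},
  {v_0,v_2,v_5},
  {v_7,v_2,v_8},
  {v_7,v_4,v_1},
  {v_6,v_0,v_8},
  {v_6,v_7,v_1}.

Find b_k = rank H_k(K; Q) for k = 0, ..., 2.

Take the total order v_0 < v_1 < v_2 < v_3 < v_4 < v_5 < v_6 < v_7 < v_8 on the vertex set. Then K (dimension 2) consists of the simplices:

  0-simplices (9): [v_0], [v_1], [v_2], [v_3], [v_4], [v_5], [v_6], [v_7], [v_8]
  1-simplices (27): (27 of them)
  2-simplices (18): (18 of them)

giving chain groups C_0 ≅ Z^9, C_1 ≅ Z^27, C_2 ≅ Z^18.

∂_1: C_1 → C_0 maps an edge to its endpoints' difference, ∂[p,q] = q − p. For instance
  ∂[v_3,v_5] = [v_5] − [v_3].
The resulting 9×27 matrix has rank 8, and its Smith normal form has invariant factors (1,1,1,1,1,1,1,1).

Boundary ∂_2: C_2 → C_1 maps a triangle to the signed sum of its edges. For instance
  ∂[v_2,v_5,v_7] = [v_5,v_7] − [v_2,v_7] + [v_2,v_5],
  ∂[v_0,v_1,v_4] = [v_1,v_4] − [v_0,v_4] + [v_0,v_1].
This gives a 27×18 integer matrix of rank 17; reducing to Smith normal form yields diagonal entries (1,1,1,1,1,1,1,1,1,1,1,1,1,1,1,1,1).

Now H_k = ker ∂_k / im ∂_{k+1}, so:

  H_0: rank C_0 − rank ∂_1 = 9 − 8 = 1, and the invariant factors of ∂_1 are all 1, so H_0 = Z.
  H_1: rank ker ∂_1 − rank ∂_2 = (27 − 8) − 17 = 2, and the invariant factors of ∂_2 are all 1, so H_1 = Z^2.
  H_2: rank ker ∂_2 − rank ∂_3 = (18 − 17) − 0 = 1, and there is no ∂_3, so H_2 = Z.

As a check, the Euler characteristic is 9 − 27 + 18 = 0, which agrees with 1 − 2 + 1 = 0.

Hence the Betti numbers are b_0 = 1, b_1 = 2, b_2 = 1.

b_0 = 1, b_1 = 2, b_2 = 1.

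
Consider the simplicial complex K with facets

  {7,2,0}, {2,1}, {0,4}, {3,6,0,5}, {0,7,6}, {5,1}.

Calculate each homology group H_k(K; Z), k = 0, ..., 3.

H_0 ≅ Z,  H_1 ≅ Z,  H_2 = 0,  H_3 = 0.

Order the vertices as 0 < 1 < 2 < 3 < 4 < 5 < 6 < 7. Listing each simplex with vertices in this order, K has dimension 3 with simplices:

  0-simplices (8): [0], [1], [2], [3], [4], [5], [6], [7]
  1-simplices (13): [0,2], [0,3], [0,4], [0,5], [0,6], [0,7], [1,2], [1,5], [2,7], [3,5], [3,6], [5,6], [6,7]
  2-simplices (6): [0,2,7], [0,3,5], [0,3,6], [0,5,6], [0,6,7], [3,5,6]
  3-simplices (1): [0,3,5,6]

giving chain groups C_0 ≅ Z^8, C_1 ≅ Z^13, C_2 ≅ Z^6, C_3 ≅ Z^1.

Boundary ∂_1: C_1 → C_0 maps an edge to its endpoints' difference, ∂[p,q] = q − p.
This gives a 8×13 integer matrix of rank 7; reducing to Smith normal form yields diagonal entries (1,1,1,1,1,1,1).

The boundary map ∂_2: C_2 → C_1 acts by ∂[p,q,r] = [q,r] − [p,r] + [p,q]. For instance
  ∂[0,6,7] = [6,7] − [0,7] + [0,6],
  ∂[0,5,6] = [5,6] − [0,6] + [0,5].
The resulting 13×6 matrix has rank 5, and its Smith normal form has invariant factors (1,1,1,1,1).

Boundary ∂_3: C_3 → C_2 sends each 3-simplex σ to the alternating sum Σ_i (−1)^i (σ with its i-th vertex removed). For instance
  ∂[0,3,5,6] = [3,5,6] − [0,5,6] + [0,3,6] − [0,3,5].
This gives a 6×1 integer matrix of rank 1; reducing to Smith normal form yields diagonal entries (1).

From H_k ≅ ker(∂_k) / im(∂_{k+1}) we obtain:

  H_0: rank C_0 − rank ∂_1 = 8 − 7 = 1, and the invariant factors of ∂_1 are all 1, so H_0 = Z.
  H_1: rank ker ∂_1 − rank ∂_2 = (13 − 7) − 5 = 1, and the invariant factors of ∂_2 are all 1, so H_1 = Z.
  H_2: rank ker ∂_2 − rank ∂_3 = (6 − 5) − 1 = 0, and the invariant factors of ∂_3 are all 1, so H_2 = 0.
  H_3: rank ker ∂_3 − rank ∂_4 = (1 − 1) − 0 = 0, and there is no ∂_4, so H_3 = 0.

As a check, the Euler characteristic is 8 − 13 + 6 − 1 = 0, which agrees with 1 − 1 + 0 − 0 = 0.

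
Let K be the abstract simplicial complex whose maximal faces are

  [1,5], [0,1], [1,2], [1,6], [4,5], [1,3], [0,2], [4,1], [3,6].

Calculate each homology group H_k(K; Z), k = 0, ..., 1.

H_0 = Z,  H_1 = Z^3.

Order the vertices as 0 < 1 < 2 < 3 < 4 < 5 < 6. Listing each simplex with vertices in this order, K has dimension 1 with simplices:

  0-simplices (7): [0], [1], [2], [3], [4], [5], [6]
  1-simplices (9): [0,1], [0,2], [1,2], [1,3], [1,4], [1,5], [1,6], [3,6], [4,5]

giving chain groups C_0 ≅ Z^7, C_1 ≅ Z^9.

The boundary map ∂_1: C_1 → C_0 maps an edge to its endpoints' difference, ∂[p,q] = q − p. For instance
  ∂[0,1] = [1] − [0].
The 7×9 boundary matrix has rank 6 and Smith normal form diag(1,1,1,1,1,1).

From H_k ≅ ker(∂_k) / im(∂_{k+1}) we obtain:

  H_0: rank C_0 − rank ∂_1 = 7 − 6 = 1, and the invariant factors of ∂_1 are all 1, so H_0 = Z.
  H_1: rank ker ∂_1 − rank ∂_2 = (9 − 6) − 0 = 3, and there is no ∂_2, so H_1 = Z^3.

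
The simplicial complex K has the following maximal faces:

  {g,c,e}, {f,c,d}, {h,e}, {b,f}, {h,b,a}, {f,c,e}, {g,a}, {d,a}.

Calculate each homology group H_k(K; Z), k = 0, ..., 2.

Order the vertices as a < b < c < d < e < f < g < h. Listing each simplex with vertices in this order, K has dimension 2 with simplices:

  0-simplices (8): a, b, c, d, e, f, g, h
  1-simplices (14): ab, ad, ag, ah, bf, bh, cd, ce, cf, cg, df, ef, eg, eh
  2-simplices (4): abh, cdf, cef, ceg

so the chain groups are C_0 ≅ Z^8, C_1 ≅ Z^14, C_2 ≅ Z^4.

Boundary ∂_1: C_1 → C_0 is given by ∂[p,q] = [q] − [p]. For instance
  ∂ab = b − a.
This gives a 8×14 integer matrix of rank 7; reducing to Smith normal form yields diagonal entries (1,1,1,1,1,1,1).

∂_2: C_2 → C_1 acts by ∂[p,q,r] = [q,r] − [p,r] + [p,q]. For instance
  ∂abh = bh − ah + ab,
  ∂cdf = df − cf + cd.
This gives a 14×4 integer matrix of rank 4; reducing to Smith normal form yields diagonal entries (1,1,1,1).

From H_k ≅ ker(∂_k) / im(∂_{k+1}) we obtain:

  H_0: rank C_0 − rank ∂_1 = 8 − 7 = 1, and the invariant factors of ∂_1 are all 1, so H_0 ≅ Z.
  H_1: rank ker ∂_1 − rank ∂_2 = (14 − 7) − 4 = 3, and the invariant factors of ∂_2 are all 1, so H_1 ≅ Z^3.
  H_2: rank ker ∂_2 − rank ∂_3 = (4 − 4) − 0 = 0, and there is no ∂_3, so H_2 ≅ 0.

As a check, the Euler characteristic is 8 − 14 + 4 = -2, which agrees with 1 − 3 + 0 = -2.

H_0 = Z,  H_1 = Z^3,  H_2 = 0.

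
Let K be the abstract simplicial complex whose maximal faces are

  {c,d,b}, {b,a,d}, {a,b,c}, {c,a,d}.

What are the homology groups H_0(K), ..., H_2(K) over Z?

H_0 = Z,  H_1 = 0,  H_2 = Z.

We work with the vertex ordering a < b < c < d. The simplices of K, each written with vertices in increasing order, are:

  0-simplices (4): a, b, c, d
  1-simplices (6): ab, ac, ad, bc, bd, cd
  2-simplices (4): abc, abd, acd, bcd

so the chain groups are C_0 ≅ Z^4, C_1 ≅ Z^6, C_2 ≅ Z^4.

∂_1: C_1 → C_0 sends each edge [p,q] (with p < q) to q − p.
This gives a 4×6 integer matrix of rank 3; reducing to Smith normal form yields diagonal entries (1,1,1).

∂_2: C_2 → C_1 acts by ∂[p,q,r] = [q,r] − [p,r] + [p,q]. For instance
  ∂bcd = cd − bd + bc,
  ∂acd = cd − ad + ac.
As a 6×4 matrix over Z this has rank 3, with invariant factors (1,1,1).

Reading off H_k = ker ∂_k / im ∂_{k+1}:

  H_0: rank C_0 − rank ∂_1 = 4 − 3 = 1, and the invariant factors of ∂_1 are all 1, so H_0 = Z.
  H_1: rank ker ∂_1 − rank ∂_2 = (6 − 3) − 3 = 0, and the invariant factors of ∂_2 are all 1, so H_1 = 0.
  H_2: rank ker ∂_2 − rank ∂_3 = (4 − 3) − 0 = 1, and there is no ∂_3, so H_2 = Z.

(K is a triangulation of the 2-sphere S^2.)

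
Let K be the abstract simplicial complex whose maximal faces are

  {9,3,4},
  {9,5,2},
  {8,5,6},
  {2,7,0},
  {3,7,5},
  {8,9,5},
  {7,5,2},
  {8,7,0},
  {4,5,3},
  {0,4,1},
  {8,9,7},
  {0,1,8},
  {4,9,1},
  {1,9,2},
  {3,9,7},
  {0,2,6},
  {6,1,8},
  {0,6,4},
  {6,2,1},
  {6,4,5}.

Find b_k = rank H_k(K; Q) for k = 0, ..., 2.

Take the total order 0 < 1 < 2 < 3 < 4 < 5 < 6 < 7 < 8 < 9 on the vertex set. Then K (dimension 2) consists of the simplices:

  0-simplices (10): [0], [1], [2], [3], [4], [5], [6], [7], [8], [9]
  1-simplices (30): (30 of them)
  2-simplices (20): (20 of them)

giving chain groups C_0 ≅ Z^10, C_1 ≅ Z^30, C_2 ≅ Z^20.

∂_1: C_1 → C_0 maps an edge to its endpoints' difference, ∂[p,q] = q − p. For instance
  ∂[0,8] = [8] − [0].
This gives a 10×30 integer matrix of rank 9; reducing to Smith normal form yields diagonal entries (1,1,1,1,1,1,1,1,1).

Boundary ∂_2: C_2 → C_1 sends each 2-simplex [p,q,r] to [q,r] − [p,r] + [p,q]. For instance
  ∂[0,4,6] = [4,6] − [0,6] + [0,4],
  ∂[0,2,6] = [2,6] − [0,6] + [0,2].
This gives a 30×20 integer matrix of rank 20; reducing to Smith normal form yields diagonal entries (1,1,1,1,1,1,1,1,1,1,1,1,1,1,1,1,1,1,1,2).

Reading off H_k = ker ∂_k / im ∂_{k+1}:

  H_0: rank C_0 − rank ∂_1 = 10 − 9 = 1, and the invariant factors of ∂_1 are all 1, so H_0 = Z.
  H_1: rank ker ∂_1 − rank ∂_2 = (30 − 9) − 20 = 1, and ∂_2 has invariant factor 2 > 1, so H_1 = Z ⊕ Z/2Z.
  H_2: rank ker ∂_2 − rank ∂_3 = (20 − 20) − 0 = 0, and there is no ∂_3, so H_2 = 0.

(K is a triangulation of the Klein bottle.)

Hence the Betti numbers are b_0 = 1, b_1 = 1, b_2 = 0.

b_0 = 1, b_1 = 1, b_2 = 0.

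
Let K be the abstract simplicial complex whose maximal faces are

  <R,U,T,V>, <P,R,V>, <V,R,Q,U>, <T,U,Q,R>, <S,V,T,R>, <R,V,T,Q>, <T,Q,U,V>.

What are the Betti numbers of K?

b_0 = 1, b_1 = 0, b_2 = 0, b_3 = 1.

Take the total order P < Q < R < S < T < U < V on the vertex set. Then K (dimension 3) consists of the simplices:

  0-simplices (7): P, Q, R, S, T, U, V
  1-simplices (15): PR, PV, QR, QT, QU, QV, RS, RT, RU, RV, ST, SV, TU, TV, UV
  2-simplices (14): PRV, QRT, QRU, QRV, QTU, QTV, QUV, RST, RSV, RTU, RTV, RUV, STV, TUV
  3-simplices (6): QRTU, QRTV, QRUV, QTUV, RSTV, RTUV

so the chain groups are C_0 ≅ Z^7, C_1 ≅ Z^15, C_2 ≅ Z^14, C_3 ≅ Z^6.

Boundary ∂_1: C_1 → C_0 maps an edge to its endpoints' difference, ∂[p,q] = q − p. For instance
  ∂QV = V − Q.
The 7×15 boundary matrix has rank 6 and Smith normal form diag(1,1,1,1,1,1).

The boundary map ∂_2: C_2 → C_1 maps a triangle to the signed sum of its edges. For instance
  ∂STV = TV − SV + ST,
  ∂RST = ST − RT + RS.
The resulting 15×14 matrix has rank 9, and its Smith normal form has invariant factors (1,1,1,1,1,1,1,1,1).

Boundary ∂_3: C_3 → C_2 sends each 3-simplex σ to the alternating sum Σ_i (−1)^i (σ with its i-th vertex removed). For instance
  ∂QRTU = RTU − QTU + QRU − QRT,
  ∂RSTV = STV − RTV + RSV − RST.
The resulting 14×6 matrix has rank 5, and its Smith normal form has invariant factors (1,1,1,1,1).

Now H_k = ker ∂_k / im ∂_{k+1}, so:

  H_0: rank C_0 − rank ∂_1 = 7 − 6 = 1, and the invariant factors of ∂_1 are all 1, so H_0 ≅ Z.
  H_1: rank ker ∂_1 − rank ∂_2 = (15 − 6) − 9 = 0, and the invariant factors of ∂_2 are all 1, so H_1 ≅ 0.
  H_2: rank ker ∂_2 − rank ∂_3 = (14 − 9) − 5 = 0, and the invariant factors of ∂_3 are all 1, so H_2 ≅ 0.
  H_3: rank ker ∂_3 − rank ∂_4 = (6 − 5) − 0 = 1, and there is no ∂_4, so H_3 ≅ Z.

Hence the Betti numbers are b_0 = 1, b_1 = 0, b_2 = 0, b_3 = 1.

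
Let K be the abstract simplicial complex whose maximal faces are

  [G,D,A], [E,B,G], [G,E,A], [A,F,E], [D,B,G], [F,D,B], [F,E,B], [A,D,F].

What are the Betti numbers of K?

K has 6 vertices, 12 edges, 8 triangles.
rank ∂_0 = 0, rank ∂_1 = 5 ⇒ b_0 = 6 − 0 − 5 = 1; all invariant factors of ∂_1 are 1 so no torsion. So H_0 = Z.
rank ∂_1 = 5, rank ∂_2 = 7 ⇒ b_1 = 12 − 5 − 7 = 0; all invariant factors of ∂_2 are 1 so no torsion. So H_1 = 0.
rank ∂_2 = 7, rank ∂_3 = 0 ⇒ b_2 = 8 − 7 − 0 = 1. So H_2 = Z.

b_0 = 1, b_1 = 0, b_2 = 1.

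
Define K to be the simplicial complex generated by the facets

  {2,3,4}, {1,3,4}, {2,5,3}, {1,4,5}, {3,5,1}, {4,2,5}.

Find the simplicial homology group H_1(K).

Fix the vertex order 1 < 2 < 3 < 4 < 5 and write every simplex with vertices in increasing order. Then dim K = 2 and the simplices of K are:

  0-simplices (5): [1], [2], [3], [4], [5]
  1-simplices (9): [1,3], [1,4], [1,5], [2,3], [2,4], [2,5], [3,4], [3,5], [4,5]
  2-simplices (6): [1,3,4], [1,3,5], [1,4,5], [2,3,4], [2,3,5], [2,4,5]

so the chain groups are C_0 ≅ Z^5, C_1 ≅ Z^9, C_2 ≅ Z^6.

Boundary ∂_1: C_1 → C_0 sends each edge [p,q] (with p < q) to q − p.
The resulting 5×9 matrix has rank 4, and its Smith normal form has invariant factors (1,1,1,1).

The boundary map ∂_2: C_2 → C_1 maps a triangle to the signed sum of its edges. For instance
  ∂[2,3,4] = [3,4] − [2,4] + [2,3],
  ∂[1,3,5] = [3,5] − [1,5] + [1,3].
The 9×6 boundary matrix has rank 5 and Smith normal form diag(1,1,1,1,1).

Now H_k = ker ∂_k / im ∂_{k+1}, so:

  H_1: rank ker ∂_1 − rank ∂_2 = (9 − 4) − 5 = 0, and the invariant factors of ∂_2 are all 1, so H_1 = 0.

H_1 ≅ 0.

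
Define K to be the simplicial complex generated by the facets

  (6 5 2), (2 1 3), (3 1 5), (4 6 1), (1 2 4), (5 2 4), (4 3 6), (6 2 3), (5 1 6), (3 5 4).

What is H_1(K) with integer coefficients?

H_1 ≅ Z/2.

Order the vertices as 1 < 2 < 3 < 4 < 5 < 6. Listing each simplex with vertices in this order, K has dimension 2 with simplices:

  0-simplices (6): [1], [2], [3], [4], [5], [6]
  1-simplices (15): [1,2], [1,3], [1,4], [1,5], [1,6], [2,3], [2,4], [2,5], [2,6], [3,4], [3,5], [3,6], [4,5], [4,6], [5,6]
  2-simplices (10): [1,2,3], [1,2,4], [1,3,5], [1,4,6], [1,5,6], [2,3,6], [2,4,5], [2,5,6], [3,4,5], [3,4,6]

so the chain groups are C_0 ≅ Z^6, C_1 ≅ Z^15, C_2 ≅ Z^10.

∂_1: C_1 → C_0 maps an edge to its endpoints' difference, ∂[p,q] = q − p. For instance
  ∂[2,4] = [4] − [2].
This gives a 6×15 integer matrix of rank 5; reducing to Smith normal form yields diagonal entries (1,1,1,1,1).

Boundary ∂_2: C_2 → C_1 maps a triangle to the signed sum of its edges. For instance
  ∂[2,5,6] = [5,6] − [2,6] + [2,5],
  ∂[1,3,5] = [3,5] − [1,5] + [1,3].
The resulting 15×10 matrix has rank 10, and its Smith normal form has invariant factors (1,1,1,1,1,1,1,1,1,2).

Now H_k = ker ∂_k / im ∂_{k+1}, so:

  H_1: rank ker ∂_1 − rank ∂_2 = (15 − 5) − 10 = 0, and ∂_2 has invariant factor 2 > 1, so H_1 = Z/2.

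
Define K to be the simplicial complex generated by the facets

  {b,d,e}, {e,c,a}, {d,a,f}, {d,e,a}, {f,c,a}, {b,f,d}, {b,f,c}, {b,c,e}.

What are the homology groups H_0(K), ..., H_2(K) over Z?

Take the total order a < b < c < d < e < f on the vertex set. Then K (dimension 2) consists of the simplices:

  0-simplices (6): a, b, c, d, e, f
  1-simplices (12): ac, ad, ae, af, bc, bd, be, bf, ce, cf, de, df
  2-simplices (8): ace, acf, ade, adf, bce, bcf, bde, bdf

so the chain groups are C_0 ≅ Z^6, C_1 ≅ Z^12, C_2 ≅ Z^8.

The boundary map ∂_1: C_1 → C_0 maps an edge to its endpoints' difference, ∂[p,q] = q − p. For instance
  ∂bd = d − b.
The 6×12 boundary matrix has rank 5 and Smith normal form diag(1,1,1,1,1).

∂_2: C_2 → C_1 sends each 2-simplex [p,q,r] to [q,r] − [p,r] + [p,q]. For instance
  ∂bcf = cf − bf + bc,
  ∂acf = cf − af + ac.
This gives a 12×8 integer matrix of rank 7; reducing to Smith normal form yields diagonal entries (1,1,1,1,1,1,1).

Now H_k = ker ∂_k / im ∂_{k+1}, so:

  H_0: rank C_0 − rank ∂_1 = 6 − 5 = 1, and the invariant factors of ∂_1 are all 1, so H_0 ≅ Z.
  H_1: rank ker ∂_1 − rank ∂_2 = (12 − 5) − 7 = 0, and the invariant factors of ∂_2 are all 1, so H_1 ≅ 0.
  H_2: rank ker ∂_2 − rank ∂_3 = (8 − 7) − 0 = 1, and there is no ∂_3, so H_2 ≅ Z.

H_0 ≅ Z,  H_1 = 0,  H_2 ≅ Z.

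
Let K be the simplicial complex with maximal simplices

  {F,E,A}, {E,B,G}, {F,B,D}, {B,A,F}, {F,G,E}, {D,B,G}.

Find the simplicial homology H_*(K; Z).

H_0 ≅ Z,  H_1 ≅ Z,  H_2 = 0.

K has 6 vertices, 12 edges, 6 triangles.
rank ∂_0 = 0, rank ∂_1 = 5 ⇒ b_0 = 6 − 0 − 5 = 1; all invariant factors of ∂_1 are 1 so no torsion. So H_0 ≅ Z.
rank ∂_1 = 5, rank ∂_2 = 6 ⇒ b_1 = 12 − 5 − 6 = 1; all invariant factors of ∂_2 are 1 so no torsion. So H_1 ≅ Z.
rank ∂_2 = 6, rank ∂_3 = 0 ⇒ b_2 = 6 − 6 − 0 = 0. So H_2 ≅ 0.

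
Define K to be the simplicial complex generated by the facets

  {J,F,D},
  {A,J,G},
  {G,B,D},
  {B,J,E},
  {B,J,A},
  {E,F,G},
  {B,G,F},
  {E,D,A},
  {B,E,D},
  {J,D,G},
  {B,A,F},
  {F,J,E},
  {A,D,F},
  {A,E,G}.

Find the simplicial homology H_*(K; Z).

H_0 = Z,  H_1 = Z^2,  H_2 = Z.

Take the total order A < B < D < E < F < G < J on the vertex set. Then K (dimension 2) consists of the simplices:

  0-simplices (7): A, B, D, E, F, G, J
  1-simplices (21): AB, AD, AE, AF, AG, AJ, BD, BE, BF, BG, BJ, DE, DF, DG, DJ, EF, EG, EJ, FG, FJ, GJ
  2-simplices (14): ABF, ABJ, ADE, ADF, AEG, AGJ, BDE, BDG, BEJ, BFG, DFJ, DGJ, EFG, EFJ

so the chain groups are C_0 ≅ Z^7, C_1 ≅ Z^21, C_2 ≅ Z^14.

∂_1: C_1 → C_0 is given by ∂[p,q] = [q] − [p]. For instance
  ∂AJ = J − A.
The 7×21 boundary matrix has rank 6 and Smith normal form diag(1,1,1,1,1,1).

∂_2: C_2 → C_1 sends each 2-simplex [p,q,r] to [q,r] − [p,r] + [p,q]. For instance
  ∂AGJ = GJ − AJ + AG,
  ∂ABF = BF − AF + AB.
As a 21×14 matrix over Z this has rank 13, with invariant factors (1,1,1,1,1,1,1,1,1,1,1,1,1).

Reading off H_k = ker ∂_k / im ∂_{k+1}:

  H_0: rank C_0 − rank ∂_1 = 7 − 6 = 1, and the invariant factors of ∂_1 are all 1, so H_0 ≅ Z.
  H_1: rank ker ∂_1 − rank ∂_2 = (21 − 6) − 13 = 2, and the invariant factors of ∂_2 are all 1, so H_1 ≅ Z^2.
  H_2: rank ker ∂_2 − rank ∂_3 = (14 − 13) − 0 = 1, and there is no ∂_3, so H_2 ≅ Z.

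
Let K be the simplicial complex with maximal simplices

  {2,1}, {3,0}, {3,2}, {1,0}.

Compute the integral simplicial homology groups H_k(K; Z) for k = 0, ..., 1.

We work with the vertex ordering 0 < 1 < 2 < 3. The simplices of K, each written with vertices in increasing order, are:

  0-simplices (4): [0], [1], [2], [3]
  1-simplices (4): [0,1], [0,3], [1,2], [2,3]

so the chain groups are C_0 ≅ Z^4, C_1 ≅ Z^4.

The boundary map ∂_1: C_1 → C_0 maps an edge to its endpoints' difference, ∂[p,q] = q − p. For instance
  ∂[2,3] = [3] − [2].
The resulting 4×4 matrix has rank 3, and its Smith normal form has invariant factors (1,1,1).

Computing H_k = (kernel of ∂_k) / (image of ∂_{k+1}):

  H_0: rank C_0 − rank ∂_1 = 4 − 3 = 1, and the invariant factors of ∂_1 are all 1, so H_0 ≅ Z.
  H_1: rank ker ∂_1 − rank ∂_2 = (4 − 3) − 0 = 1, and there is no ∂_2, so H_1 ≅ Z.

H_0 = Z,  H_1 = Z.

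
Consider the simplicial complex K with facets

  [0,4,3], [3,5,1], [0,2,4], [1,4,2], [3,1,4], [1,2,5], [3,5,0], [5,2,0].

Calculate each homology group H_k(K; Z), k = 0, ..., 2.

K has 6 vertices, 12 edges, 8 triangles.
rank ∂_0 = 0, rank ∂_1 = 5 ⇒ b_0 = 6 − 0 − 5 = 1; all invariant factors of ∂_1 are 1 so no torsion. So H_0 = Z.
rank ∂_1 = 5, rank ∂_2 = 7 ⇒ b_1 = 12 − 5 − 7 = 0; all invariant factors of ∂_2 are 1 so no torsion. So H_1 = 0.
rank ∂_2 = 7, rank ∂_3 = 0 ⇒ b_2 = 8 − 7 − 0 = 1. So H_2 = Z.

H_0 ≅ Z,  H_1 = 0,  H_2 ≅ Z.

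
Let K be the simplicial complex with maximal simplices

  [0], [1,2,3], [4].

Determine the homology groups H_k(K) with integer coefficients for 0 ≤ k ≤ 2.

We work with the vertex ordering 0 < 1 < 2 < 3 < 4. The simplices of K, each written with vertices in increasing order, are:

  0-simplices (5): [0], [1], [2], [3], [4]
  1-simplices (3): [1,2], [1,3], [2,3]
  2-simplices (1): [1,2,3]

Hence C_0 ≅ Z^5, C_1 ≅ Z^3, C_2 ≅ Z^1.

∂_1: C_1 → C_0 is given by ∂[p,q] = [q] − [p]. For instance
  ∂[1,3] = [3] − [1].
The 5×3 boundary matrix has rank 2 and Smith normal form diag(1,1).

Boundary ∂_2: C_2 → C_1 acts by ∂[p,q,r] = [q,r] − [p,r] + [p,q]. For instance
  ∂[1,2,3] = [2,3] − [1,3] + [1,2].
This gives a 3×1 integer matrix of rank 1; reducing to Smith normal form yields diagonal entries (1).

Reading off H_k = ker ∂_k / im ∂_{k+1}:

  H_0: rank C_0 − rank ∂_1 = 5 − 2 = 3, and the invariant factors of ∂_1 are all 1, so H_0 = Z^3.
  H_1: rank ker ∂_1 − rank ∂_2 = (3 − 2) − 1 = 0, and the invariant factors of ∂_2 are all 1, so H_1 = 0.
  H_2: rank ker ∂_2 − rank ∂_3 = (1 − 1) − 0 = 0, and there is no ∂_3, so H_2 = 0.

H_0 ≅ Z^3,  H_1 = 0,  H_2 = 0.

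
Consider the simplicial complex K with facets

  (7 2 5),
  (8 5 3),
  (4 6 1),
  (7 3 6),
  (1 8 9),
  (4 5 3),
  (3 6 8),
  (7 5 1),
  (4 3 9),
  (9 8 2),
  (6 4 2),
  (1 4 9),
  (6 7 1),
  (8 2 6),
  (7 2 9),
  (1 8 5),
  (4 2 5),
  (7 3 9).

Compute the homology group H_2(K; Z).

H_2 = Z.

Order the vertices as 1 < 2 < 3 < 4 < 5 < 6 < 7 < 8 < 9. Listing each simplex with vertices in this order, K has dimension 2 with simplices:

  0-simplices (9): [1], [2], [3], [4], [5], [6], [7], [8], [9]
  1-simplices (27): (27 of them)
  2-simplices (18): [1,4,6], [1,4,9], [1,5,7], [1,5,8], [1,6,7], [1,8,9], [2,4,5], [2,4,6], [2,5,7], [2,6,8], [2,7,9], [2,8,9], [3,4,5], [3,4,9], [3,5,8], [3,6,7], [3,6,8], [3,7,9]

giving chain groups C_0 ≅ Z^9, C_1 ≅ Z^27, C_2 ≅ Z^18.

Boundary ∂_1: C_1 → C_0 is given by ∂[p,q] = [q] − [p]. For instance
  ∂[2,6] = [6] − [2].
This gives a 9×27 integer matrix of rank 8; reducing to Smith normal form yields diagonal entries (1,1,1,1,1,1,1,1).

∂_2: C_2 → C_1 acts by ∂[p,q,r] = [q,r] − [p,r] + [p,q]. For instance
  ∂[3,6,7] = [6,7] − [3,7] + [3,6],
  ∂[1,4,9] = [4,9] − [1,9] + [1,4].
The 27×18 boundary matrix has rank 17 and Smith normal form diag(1,1,1,1,1,1,1,1,1,1,1,1,1,1,1,1,1).

Reading off H_k = ker ∂_k / im ∂_{k+1}:

  H_2: rank ker ∂_2 − rank ∂_3 = (18 − 17) − 0 = 1, and there is no ∂_3, so H_2 ≅ Z.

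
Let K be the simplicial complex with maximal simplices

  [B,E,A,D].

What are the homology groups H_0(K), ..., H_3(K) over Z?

Fix the vertex order A < B < D < E and write every simplex with vertices in increasing order. Then dim K = 3 and the simplices of K are:

  0-simplices (4): A, B, D, E
  1-simplices (6): AB, AD, AE, BD, BE, DE
  2-simplices (4): ABD, ABE, ADE, BDE
  3-simplices (1): ABDE

giving chain groups C_0 ≅ Z^4, C_1 ≅ Z^6, C_2 ≅ Z^4, C_3 ≅ Z^1.

Boundary ∂_1: C_1 → C_0 maps an edge to its endpoints' difference, ∂[p,q] = q − p. For instance
  ∂DE = E − D.
The resulting 4×6 matrix has rank 3, and its Smith normal form has invariant factors (1,1,1).

Boundary ∂_2: C_2 → C_1 maps a triangle to the signed sum of its edges. For instance
  ∂ABE = BE − AE + AB,
  ∂ADE = DE − AE + AD.
The resulting 6×4 matrix has rank 3, and its Smith normal form has invariant factors (1,1,1).

The boundary map ∂_3: C_3 → C_2 sends each 3-simplex σ to the alternating sum Σ_i (−1)^i (σ with its i-th vertex removed). For instance
  ∂ABDE = BDE − ADE + ABE − ABD.
The 4×1 boundary matrix has rank 1 and Smith normal form diag(1).

Now H_k = ker ∂_k / im ∂_{k+1}, so:

  H_0: rank C_0 − rank ∂_1 = 4 − 3 = 1, and the invariant factors of ∂_1 are all 1, so H_0 = Z.
  H_1: rank ker ∂_1 − rank ∂_2 = (6 − 3) − 3 = 0, and the invariant factors of ∂_2 are all 1, so H_1 = 0.
  H_2: rank ker ∂_2 − rank ∂_3 = (4 − 3) − 1 = 0, and the invariant factors of ∂_3 are all 1, so H_2 = 0.
  H_3: rank ker ∂_3 − rank ∂_4 = (1 − 1) − 0 = 0, and there is no ∂_4, so H_3 = 0.

(K is a triangulation of the 3-simplex.)

H_0 = Z,  H_1 = 0,  H_2 = 0,  H_3 = 0.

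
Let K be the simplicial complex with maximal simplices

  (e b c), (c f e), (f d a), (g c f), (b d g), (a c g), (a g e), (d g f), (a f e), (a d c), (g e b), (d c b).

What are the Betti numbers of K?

b_0 = 1, b_1 = 0, b_2 = 0.

K has 7 vertices, 18 edges, 12 triangles.
rank ∂_0 = 0, rank ∂_1 = 6 ⇒ b_0 = 7 − 0 − 6 = 1; all invariant factors of ∂_1 are 1 so no torsion. So H_0 ≅ Z.
rank ∂_1 = 6, rank ∂_2 = 12 ⇒ b_1 = 18 − 6 − 12 = 0; ∂_2 has invariant factor(s) [2] giving torsion. So H_1 ≅ Z/2.
rank ∂_2 = 12, rank ∂_3 = 0 ⇒ b_2 = 12 − 12 − 0 = 0. So H_2 ≅ 0.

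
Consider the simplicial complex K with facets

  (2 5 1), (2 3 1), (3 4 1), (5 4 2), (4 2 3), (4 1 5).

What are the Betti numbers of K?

b_0 = 1, b_1 = 0, b_2 = 1.

Fix the vertex order 1 < 2 < 3 < 4 < 5 and write every simplex with vertices in increasing order. Then dim K = 2 and the simplices of K are:

  0-simplices (5): [1], [2], [3], [4], [5]
  1-simplices (9): [1,2], [1,3], [1,4], [1,5], [2,3], [2,4], [2,5], [3,4], [4,5]
  2-simplices (6): [1,2,3], [1,2,5], [1,3,4], [1,4,5], [2,3,4], [2,4,5]

so the chain groups are C_0 ≅ Z^5, C_1 ≅ Z^9, C_2 ≅ Z^6.

Boundary ∂_1: C_1 → C_0 sends each edge [p,q] (with p < q) to q − p. For instance
  ∂[2,5] = [5] − [2].
The resulting 5×9 matrix has rank 4, and its Smith normal form has invariant factors (1,1,1,1).

The boundary map ∂_2: C_2 → C_1 maps a triangle to the signed sum of its edges. For instance
  ∂[2,4,5] = [4,5] − [2,5] + [2,4],
  ∂[1,2,5] = [2,5] − [1,5] + [1,2].
The 9×6 boundary matrix has rank 5 and Smith normal form diag(1,1,1,1,1).

Reading off H_k = ker ∂_k / im ∂_{k+1}:

  H_0: rank C_0 − rank ∂_1 = 5 − 4 = 1, and the invariant factors of ∂_1 are all 1, so H_0 ≅ Z.
  H_1: rank ker ∂_1 − rank ∂_2 = (9 − 4) − 5 = 0, and the invariant factors of ∂_2 are all 1, so H_1 ≅ 0.
  H_2: rank ker ∂_2 − rank ∂_3 = (6 − 5) − 0 = 1, and there is no ∂_3, so H_2 ≅ Z.

(K is a triangulation of the 2-sphere S^2.)

Hence the Betti numbers are b_0 = 1, b_1 = 0, b_2 = 1.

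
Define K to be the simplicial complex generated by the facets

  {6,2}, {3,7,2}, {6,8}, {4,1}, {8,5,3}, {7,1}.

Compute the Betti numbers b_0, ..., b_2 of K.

b_0 = 1, b_1 = 1, b_2 = 0.

We work with the vertex ordering 1 < 2 < 3 < 4 < 5 < 6 < 7 < 8. The simplices of K, each written with vertices in increasing order, are:

  0-simplices (8): [1], [2], [3], [4], [5], [6], [7], [8]
  1-simplices (10): [1,4], [1,7], [2,3], [2,6], [2,7], [3,5], [3,7], [3,8], [5,8], [6,8]
  2-simplices (2): [2,3,7], [3,5,8]

giving chain groups C_0 ≅ Z^8, C_1 ≅ Z^10, C_2 ≅ Z^2.

The boundary map ∂_1: C_1 → C_0 sends each edge [p,q] (with p < q) to q − p. For instance
  ∂[2,7] = [7] − [2].
The 8×10 boundary matrix has rank 7 and Smith normal form diag(1,1,1,1,1,1,1).

The boundary map ∂_2: C_2 → C_1 acts by ∂[p,q,r] = [q,r] − [p,r] + [p,q]. For instance
  ∂[3,5,8] = [5,8] − [3,8] + [3,5],
  ∂[2,3,7] = [3,7] − [2,7] + [2,3].
The 10×2 boundary matrix has rank 2 and Smith normal form diag(1,1).

Reading off H_k = ker ∂_k / im ∂_{k+1}:

  H_0: rank C_0 − rank ∂_1 = 8 − 7 = 1, and the invariant factors of ∂_1 are all 1, so H_0 ≅ Z.
  H_1: rank ker ∂_1 − rank ∂_2 = (10 − 7) − 2 = 1, and the invariant factors of ∂_2 are all 1, so H_1 ≅ Z.
  H_2: rank ker ∂_2 − rank ∂_3 = (2 − 2) − 0 = 0, and there is no ∂_3, so H_2 ≅ 0.

Hence the Betti numbers are b_0 = 1, b_1 = 1, b_2 = 0.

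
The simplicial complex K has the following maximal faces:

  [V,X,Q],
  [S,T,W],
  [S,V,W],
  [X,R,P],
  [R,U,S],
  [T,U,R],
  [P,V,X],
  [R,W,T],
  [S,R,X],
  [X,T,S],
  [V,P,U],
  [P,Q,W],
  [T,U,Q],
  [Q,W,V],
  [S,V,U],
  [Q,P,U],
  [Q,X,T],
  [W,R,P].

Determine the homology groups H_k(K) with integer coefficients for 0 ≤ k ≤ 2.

We work with the vertex ordering P < Q < R < S < T < U < V < W < X. The simplices of K, each written with vertices in increasing order, are:

  0-simplices (9): P, Q, R, S, T, U, V, W, X
  1-simplices (27): PQ, PR, PU, PV, PW, PX, QT, QU, QV, QW, QX, RS, RT, RU, RW, RX, ST, SU, SV, SW, SX, TU, TW, TX, UV, VW, VX
  2-simplices (18): PQU, PQW, PRW, PRX, PUV, PVX, QTU, QTX, QVW, QVX, RSU, RSX, RTU, RTW, STW, STX, SUV, SVW

so the chain groups are C_0 ≅ Z^9, C_1 ≅ Z^27, C_2 ≅ Z^18.

∂_1: C_1 → C_0 is given by ∂[p,q] = [q] − [p].
This gives a 9×27 integer matrix of rank 8; reducing to Smith normal form yields diagonal entries (1,1,1,1,1,1,1,1).

∂_2: C_2 → C_1 maps a triangle to the signed sum of its edges. For instance
  ∂PQW = QW − PW + PQ,
  ∂PVX = VX − PX + PV.
The resulting 27×18 matrix has rank 18, and its Smith normal form has invariant factors (1,1,1,1,1,1,1,1,1,1,1,1,1,1,1,1,1,2).

Computing H_k = (kernel of ∂_k) / (image of ∂_{k+1}):

  H_0: rank C_0 − rank ∂_1 = 9 − 8 = 1, and the invariant factors of ∂_1 are all 1, so H_0 ≅ Z.
  H_1: rank ker ∂_1 − rank ∂_2 = (27 − 8) − 18 = 1, and ∂_2 has invariant factor 2 > 1, so H_1 ≅ Z ⊕ Z/2.
  H_2: rank ker ∂_2 − rank ∂_3 = (18 − 18) − 0 = 0, and there is no ∂_3, so H_2 ≅ 0.

(K is a triangulation of the Klein bottle.)

H_0 ≅ Z,  H_1 ≅ Z ⊕ Z/2,  H_2 = 0.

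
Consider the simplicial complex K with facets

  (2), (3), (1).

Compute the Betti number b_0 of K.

Take the total order 1 < 2 < 3 on the vertex set. Then K (dimension 0) consists of the simplices:

  0-simplices (3): [1], [2], [3]

giving chain groups C_0 ≅ Z^3.

Now H_k = ker ∂_k / im ∂_{k+1}, so:

  H_0: rank C_0 − rank ∂_1 = 3 − 0 = 3, and there is no ∂_1, so H_0 ≅ Z^3.

Hence the Betti numbers are b_0 = 3.

b_0 = 3.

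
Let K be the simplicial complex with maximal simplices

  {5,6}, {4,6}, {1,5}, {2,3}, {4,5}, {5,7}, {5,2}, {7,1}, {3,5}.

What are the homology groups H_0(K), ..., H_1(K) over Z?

H_0 = Z,  H_1 = Z^3.

Fix the vertex order 1 < 2 < 3 < 4 < 5 < 6 < 7 and write every simplex with vertices in increasing order. Then dim K = 1 and the simplices of K are:

  0-simplices (7): [1], [2], [3], [4], [5], [6], [7]
  1-simplices (9): [1,5], [1,7], [2,3], [2,5], [3,5], [4,5], [4,6], [5,6], [5,7]

Hence C_0 ≅ Z^7, C_1 ≅ Z^9.

∂_1: C_1 → C_0 maps an edge to its endpoints' difference, ∂[p,q] = q − p.
The resulting 7×9 matrix has rank 6, and its Smith normal form has invariant factors (1,1,1,1,1,1).

From H_k ≅ ker(∂_k) / im(∂_{k+1}) we obtain:

  H_0: rank C_0 − rank ∂_1 = 7 − 6 = 1, and the invariant factors of ∂_1 are all 1, so H_0 ≅ Z.
  H_1: rank ker ∂_1 − rank ∂_2 = (9 − 6) − 0 = 3, and there is no ∂_2, so H_1 ≅ Z^3.

As a check, the Euler characteristic is 7 − 9 = -2, which agrees with 1 − 3 = -2.
(K is a triangulation of a wedge of 3 circles.)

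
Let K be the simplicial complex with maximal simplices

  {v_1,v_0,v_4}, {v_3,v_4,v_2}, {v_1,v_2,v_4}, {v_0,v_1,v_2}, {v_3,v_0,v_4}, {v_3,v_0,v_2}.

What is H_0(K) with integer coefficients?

H_0 = Z.

Order the vertices as v_0 < v_1 < v_2 < v_3 < v_4. Listing each simplex with vertices in this order, K has dimension 2 with simplices:

  0-simplices (5): [v_0], [v_1], [v_2], [v_3], [v_4]
  1-simplices (9): [v_0,v_1], [v_0,v_2], [v_0,v_3], [v_0,v_4], [v_1,v_2], [v_1,v_4], [v_2,v_3], [v_2,v_4], [v_3,v_4]
  2-simplices (6): [v_0,v_1,v_2], [v_0,v_1,v_4], [v_0,v_2,v_3], [v_0,v_3,v_4], [v_1,v_2,v_4], [v_2,v_3,v_4]

so the chain groups are C_0 ≅ Z^5, C_1 ≅ Z^9, C_2 ≅ Z^6.

Boundary ∂_1: C_1 → C_0 maps an edge to its endpoints' difference, ∂[p,q] = q − p. For instance
  ∂[v_0,v_4] = [v_4] − [v_0].
As a 5×9 matrix over Z this has rank 4, with invariant factors (1,1,1,1).

Boundary ∂_2: C_2 → C_1 maps a triangle to the signed sum of its edges. For instance
  ∂[v_1,v_2,v_4] = [v_2,v_4] − [v_1,v_4] + [v_1,v_2],
  ∂[v_2,v_3,v_4] = [v_3,v_4] − [v_2,v_4] + [v_2,v_3].
As a 9×6 matrix over Z this has rank 5, with invariant factors (1,1,1,1,1).

Computing H_k = (kernel of ∂_k) / (image of ∂_{k+1}):

  H_0: rank C_0 − rank ∂_1 = 5 − 4 = 1, and the invariant factors of ∂_1 are all 1, so H_0 ≅ Z.

(K is a triangulation of the 2-sphere S^2.)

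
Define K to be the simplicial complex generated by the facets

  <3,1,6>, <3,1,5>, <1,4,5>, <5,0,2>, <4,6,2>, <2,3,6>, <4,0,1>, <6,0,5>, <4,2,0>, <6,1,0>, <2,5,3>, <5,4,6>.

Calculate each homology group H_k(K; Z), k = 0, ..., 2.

We work with the vertex ordering 0 < 1 < 2 < 3 < 4 < 5 < 6. The simplices of K, each written with vertices in increasing order, are:

  0-simplices (7): [0], [1], [2], [3], [4], [5], [6]
  1-simplices (18): [0,1], [0,2], [0,4], [0,5], [0,6], [1,3], [1,4], [1,5], [1,6], [2,3], [2,4], [2,5], [2,6], [3,5], [3,6], [4,5], [4,6], [5,6]
  2-simplices (12): [0,1,4], [0,1,6], [0,2,4], [0,2,5], [0,5,6], [1,3,5], [1,3,6], [1,4,5], [2,3,5], [2,3,6], [2,4,6], [4,5,6]

so the chain groups are C_0 ≅ Z^7, C_1 ≅ Z^18, C_2 ≅ Z^12.

The boundary map ∂_1: C_1 → C_0 is given by ∂[p,q] = [q] − [p].
The resulting 7×18 matrix has rank 6, and its Smith normal form has invariant factors (1,1,1,1,1,1).

The boundary map ∂_2: C_2 → C_1 sends each 2-simplex [p,q,r] to [q,r] − [p,r] + [p,q]. For instance
  ∂[0,5,6] = [5,6] − [0,6] + [0,5],
  ∂[2,4,6] = [4,6] − [2,6] + [2,4].
The 18×12 boundary matrix has rank 12 and Smith normal form diag(1,1,1,1,1,1,1,1,1,1,1,2).

Now H_k = ker ∂_k / im ∂_{k+1}, so:

  H_0: rank C_0 − rank ∂_1 = 7 − 6 = 1, and the invariant factors of ∂_1 are all 1, so H_0 = Z.
  H_1: rank ker ∂_1 − rank ∂_2 = (18 − 6) − 12 = 0, and ∂_2 has invariant factor 2 > 1, so H_1 = Z/2.
  H_2: rank ker ∂_2 − rank ∂_3 = (12 − 12) − 0 = 0, and there is no ∂_3, so H_2 = 0.

H_0 = Z,  H_1 = Z/2,  H_2 = 0.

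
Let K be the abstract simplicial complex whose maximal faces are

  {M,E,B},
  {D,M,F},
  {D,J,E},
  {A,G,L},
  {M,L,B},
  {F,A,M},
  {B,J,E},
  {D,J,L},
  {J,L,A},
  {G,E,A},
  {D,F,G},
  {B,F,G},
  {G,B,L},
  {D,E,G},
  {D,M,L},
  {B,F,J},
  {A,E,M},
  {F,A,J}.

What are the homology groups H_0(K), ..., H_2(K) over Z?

H_0 ≅ Z,  H_1 ≅ Z^2,  H_2 ≅ Z.

We work with the vertex ordering A < B < D < E < F < G < J < L < M. The simplices of K, each written with vertices in increasing order, are:

  0-simplices (9): A, B, D, E, F, G, J, L, M
  1-simplices (27): AE, AF, AG, AJ, AL, AM, BE, BF, BG, BJ, BL, BM, DE, DF, DG, DJ, DL, DM, EG, EJ, EM, FG, FJ, FM, GL, JL, LM
  2-simplices (18): AEG, AEM, AFJ, AFM, AGL, AJL, BEJ, BEM, BFG, BFJ, BGL, BLM, DEG, DEJ, DFG, DFM, DJL, DLM

so the chain groups are C_0 ≅ Z^9, C_1 ≅ Z^27, C_2 ≅ Z^18.

∂_1: C_1 → C_0 sends each edge [p,q] (with p < q) to q − p. For instance
  ∂BF = F − B.
As a 9×27 matrix over Z this has rank 8, with invariant factors (1,1,1,1,1,1,1,1).

∂_2: C_2 → C_1 acts by ∂[p,q,r] = [q,r] − [p,r] + [p,q]. For instance
  ∂AEG = EG − AG + AE,
  ∂AEM = EM − AM + AE.
The resulting 27×18 matrix has rank 17, and its Smith normal form has invariant factors (1,1,1,1,1,1,1,1,1,1,1,1,1,1,1,1,1).

From H_k ≅ ker(∂_k) / im(∂_{k+1}) we obtain:

  H_0: rank C_0 − rank ∂_1 = 9 − 8 = 1, and the invariant factors of ∂_1 are all 1, so H_0 = Z.
  H_1: rank ker ∂_1 − rank ∂_2 = (27 − 8) − 17 = 2, and the invariant factors of ∂_2 are all 1, so H_1 = Z^2.
  H_2: rank ker ∂_2 − rank ∂_3 = (18 − 17) − 0 = 1, and there is no ∂_3, so H_2 = Z.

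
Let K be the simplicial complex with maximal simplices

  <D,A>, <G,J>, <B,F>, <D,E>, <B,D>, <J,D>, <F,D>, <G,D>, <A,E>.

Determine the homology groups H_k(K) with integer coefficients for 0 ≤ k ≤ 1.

K has 7 vertices, 9 edges.
rank ∂_0 = 0, rank ∂_1 = 6 ⇒ b_0 = 7 − 0 − 6 = 1; all invariant factors of ∂_1 are 1 so no torsion. So H_0 = Z.
rank ∂_1 = 6, rank ∂_2 = 0 ⇒ b_1 = 9 − 6 − 0 = 3. So H_1 = Z^3.

H_0 = Z,  H_1 = Z^3.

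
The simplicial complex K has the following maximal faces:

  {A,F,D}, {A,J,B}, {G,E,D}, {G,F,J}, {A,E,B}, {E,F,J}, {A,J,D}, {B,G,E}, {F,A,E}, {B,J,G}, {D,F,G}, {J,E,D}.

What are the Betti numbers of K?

b_0 = 1, b_1 = 0, b_2 = 0.

K has 7 vertices, 18 edges, 12 triangles.
rank ∂_0 = 0, rank ∂_1 = 6 ⇒ b_0 = 7 − 0 − 6 = 1; all invariant factors of ∂_1 are 1 so no torsion. So H_0 ≅ Z.
rank ∂_1 = 6, rank ∂_2 = 12 ⇒ b_1 = 18 − 6 − 12 = 0; ∂_2 has invariant factor(s) [2] giving torsion. So H_1 ≅ Z/2.
rank ∂_2 = 12, rank ∂_3 = 0 ⇒ b_2 = 12 − 12 − 0 = 0. So H_2 ≅ 0.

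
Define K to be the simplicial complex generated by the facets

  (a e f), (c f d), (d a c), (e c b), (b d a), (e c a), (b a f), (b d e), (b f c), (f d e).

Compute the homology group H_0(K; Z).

Fix the vertex order a < b < c < d < e < f and write every simplex with vertices in increasing order. Then dim K = 2 and the simplices of K are:

  0-simplices (6): a, b, c, d, e, f
  1-simplices (15): ab, ac, ad, ae, af, bc, bd, be, bf, cd, ce, cf, de, df, ef
  2-simplices (10): abd, abf, acd, ace, aef, bce, bcf, bde, cdf, def

so the chain groups are C_0 ≅ Z^6, C_1 ≅ Z^15, C_2 ≅ Z^10.

The boundary map ∂_1: C_1 → C_0 is given by ∂[p,q] = [q] − [p]. For instance
  ∂cf = f − c.
The resulting 6×15 matrix has rank 5, and its Smith normal form has invariant factors (1,1,1,1,1).

Boundary ∂_2: C_2 → C_1 maps a triangle to the signed sum of its edges. For instance
  ∂def = ef − df + de,
  ∂abf = bf − af + ab.
As a 15×10 matrix over Z this has rank 10, with invariant factors (1,1,1,1,1,1,1,1,1,2).

From H_k ≅ ker(∂_k) / im(∂_{k+1}) we obtain:

  H_0: rank C_0 − rank ∂_1 = 6 − 5 = 1, and the invariant factors of ∂_1 are all 1, so H_0 = Z.

H_0 = Z.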